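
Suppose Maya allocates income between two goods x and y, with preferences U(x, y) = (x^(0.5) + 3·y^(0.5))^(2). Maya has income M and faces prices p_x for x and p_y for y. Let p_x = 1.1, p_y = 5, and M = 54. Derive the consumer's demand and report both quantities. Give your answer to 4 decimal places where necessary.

MRS = MU_x/MU_y = (1/3)·(y/x)^(0.5). Set equal to p_x/p_y.
Hence y/x = (3·p_x/p_y)^(1/(0.5)), i.e. raised to the 2 power.
Substitute y = (y/x)·x into the budget: x* = M/(p_x + p_y·(y/x)).
Numerically y/x = 0.4356, so x* = 54/(1.1 + 5·0.4356) = 16.4735 and y* = 0.4356·16.4735 = 7.1758.

x* = 16.4735, y* = 7.1758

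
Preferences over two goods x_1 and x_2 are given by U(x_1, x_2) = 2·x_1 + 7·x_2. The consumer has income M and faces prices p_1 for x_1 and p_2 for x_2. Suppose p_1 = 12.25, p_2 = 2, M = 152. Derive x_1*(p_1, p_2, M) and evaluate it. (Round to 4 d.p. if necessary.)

Perfect substitutes: compare marginal utility per dollar. 2/p_1 vs 7/p_2 → 0.1633 vs 3.5.
x_2 gives more utility per dollar, so spend all income on x_2: x_2* = M/p_2, x_1* = 0.
Numerically: x_1* = 0, x_2* = 76.

x_1* = 0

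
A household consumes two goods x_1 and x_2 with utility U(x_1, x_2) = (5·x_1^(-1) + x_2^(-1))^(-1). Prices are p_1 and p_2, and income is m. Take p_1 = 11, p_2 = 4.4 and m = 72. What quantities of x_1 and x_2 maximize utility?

x_1* = 5.1023, x_2* = 3.6079

MU_x_1 ∝ 5·x_1^(-2), MU_x_2 ∝ x_2^(-2), so MRS = 5·(x_2/x_1)^(2) = p_1/p_2.
Solve for the ratio: x_2/x_1 = [(1/5)·p_1/p_2]^(0.5).
Substitute x_2 = (x_2/x_1)·x_1 into the budget: x_1* = m/(p_1 + p_2·(x_2/x_1)).
Numerically x_2/x_1 = 0.707107, so x_1* = 72/(11 + 4.4·0.707107) = 5.1023 and x_2* = 0.707107·5.1023 = 3.6079.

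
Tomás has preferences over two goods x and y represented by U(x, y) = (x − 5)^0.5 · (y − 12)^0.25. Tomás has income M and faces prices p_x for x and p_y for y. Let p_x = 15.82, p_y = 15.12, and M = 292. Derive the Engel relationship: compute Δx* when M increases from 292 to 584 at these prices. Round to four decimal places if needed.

Substituting into the budget: x* = 5 + 2/3·(M − 5·p_x − 12·p_y)/p_x, and y* = 12 + 1/3·(…)/p_y.
Discretionary income = 292 − 5·15.82 − 12·15.12 = 31.46; x* = 5 + 2/3·31.46/15.82 = 6.3257.
At M' = 584: x* = 18.6308. Change: 18.6308 − 6.3257 = 12.3051.

Δx* = 12.3051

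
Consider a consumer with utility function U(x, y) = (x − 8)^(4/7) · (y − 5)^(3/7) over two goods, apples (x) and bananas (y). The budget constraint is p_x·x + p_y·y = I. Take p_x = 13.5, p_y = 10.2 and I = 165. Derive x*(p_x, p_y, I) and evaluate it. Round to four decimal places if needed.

x* = 8.254

After buying the subsistence bundle (8, 5), a share 4/7 of the remaining income goes to x: x* = 8 + 4/7·(I − 8p_x − 5p_y)/p_x.
Discretionary income = 165 − 8·13.5 − 5·10.2 = 6; x* = 8 + 4/7·6/13.5 = 8.254.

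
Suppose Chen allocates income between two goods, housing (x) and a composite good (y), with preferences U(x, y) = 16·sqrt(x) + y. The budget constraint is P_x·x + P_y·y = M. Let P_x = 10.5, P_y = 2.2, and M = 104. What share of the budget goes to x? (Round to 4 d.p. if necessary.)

share on x = 0.2837

Utility is quasi-linear in y; the FOC for x is 8/√x = P_x/P_y.
Solve: √x = 8·P_y/P_x, so x*(P_x,P_y) = (8·P_y/P_x)², and y* = (M − P_x·x*)/P_y.
Plugging in: x* = (8·2.2/10.5)² = 2.8096, y* = 33.8632.
Expenditure on x: 10.5·2.8096 = 29.501; share = 0.2837.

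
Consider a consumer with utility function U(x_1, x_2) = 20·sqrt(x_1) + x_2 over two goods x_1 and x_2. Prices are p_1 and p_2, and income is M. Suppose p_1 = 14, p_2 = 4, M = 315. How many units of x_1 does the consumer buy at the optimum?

x_1* = 8.1633

MU_x_1 = 10/√x_1, MU_x_2 = 1. Tangency: 10/√x_1 = p_1/p_2.
Thus x_1* = (10·p_2/p_1)² — independent of M — with the rest of income spent on x_2.
Plugging in: x_1* = (10·4/14)² = 8.1633.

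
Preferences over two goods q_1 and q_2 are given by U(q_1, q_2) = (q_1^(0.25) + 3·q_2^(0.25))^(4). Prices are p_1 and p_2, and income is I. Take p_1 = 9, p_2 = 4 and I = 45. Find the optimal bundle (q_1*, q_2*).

q_1* = 0.7497, q_2* = 9.5633

MU_q_1 ∝ q_1^(-0.75), MU_q_2 ∝ 3·q_2^(-0.75), so MRS = (1/3)·(q_2/q_1)^(0.75) = p_1/p_2.
Hence q_2/q_1 = (3·p_1/p_2)^(1/(0.75)), i.e. raised to the 4/3 power.
Substitute q_2 = (q_2/q_1)·q_1 into the budget: q_1* = I/(p_1 + p_2·(q_2/q_1)).
Numerically q_2/q_1 = 12.756701, so q_1* = 45/(9 + 4·12.756701) = 0.7497 and q_2* = 12.756701·0.7497 = 9.5633.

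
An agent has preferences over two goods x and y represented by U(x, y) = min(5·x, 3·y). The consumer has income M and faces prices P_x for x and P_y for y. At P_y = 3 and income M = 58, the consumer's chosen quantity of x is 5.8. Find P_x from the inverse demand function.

P_x = 5

Leontief preferences: the optimum is at the kink where x/3 = y/5, i.e. y = (5/3)·x.
Budget: P_x·x + P_y·(5/3)·x = M, so (3·P_x + 5·P_y)·x = 3·M.
Demand: x*(P_x,P_y,M) = 3·M/(3·P_x + 5·P_y), y* = 5·M/(3·P_x + 5·P_y).
Set x* = 5.8 in the demand function and solve for P_x: P_x = 5.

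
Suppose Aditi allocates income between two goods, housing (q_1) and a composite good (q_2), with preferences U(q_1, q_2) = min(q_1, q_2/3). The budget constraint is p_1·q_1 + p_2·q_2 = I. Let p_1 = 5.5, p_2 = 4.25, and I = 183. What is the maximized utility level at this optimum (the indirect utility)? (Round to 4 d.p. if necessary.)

With perfect complements, no substitution: consume in ratio q_1:q_2 = 1:3.
Budget: p_1·q_1 + p_2·3·q_1 = I, so (p_1 + 3·p_2)·q_1 = I.
Demand: q_1*(p_1,p_2,I) = I/(p_1 + 3·p_2), q_2* = 3·I/(p_1 + 3·p_2).
Here 5.5 + 3·4.25 = 18.25, giving q_1* = 10.0274 and q_2* = 30.0822.
Utility at the optimum: U(10.0274, 30.0822) = 10.0274.

V = 10.0274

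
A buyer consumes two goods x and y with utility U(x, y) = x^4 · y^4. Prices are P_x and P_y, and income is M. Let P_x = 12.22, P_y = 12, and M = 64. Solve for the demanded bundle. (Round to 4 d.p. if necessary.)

x* = 2.6187, y* = 2.6667

Tangency: MRS = y/x = P_x/P_y.
Rearranging, P_y·y = P_x·x. Substituting into the budget gives P_x·x·(1 + 1) = M.
Demand: x*(P_x,P_y,M) = 0.5·M/P_x and y* = 0.5·M/P_y.
At P_x=12.22, P_y=12, M=64: x* = 0.5·64/12.22 = 2.6187, y* = 2.6667.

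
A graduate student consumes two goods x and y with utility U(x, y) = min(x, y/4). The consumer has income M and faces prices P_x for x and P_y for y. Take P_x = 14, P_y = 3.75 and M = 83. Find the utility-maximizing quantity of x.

Leontief preferences: the optimum is at the kink where x/1 = y/4, i.e. y = 4·x.
Budget: P_x·x + P_y·4·x = M, so (P_x + 4·P_y)·x = M.
Demand: x*(P_x,P_y,M) = M/(P_x + 4·P_y), y* = 4·M/(P_x + 4·P_y).
Here 14 + 4·3.75 = 29, giving x* = 2.8621.

x* = 2.8621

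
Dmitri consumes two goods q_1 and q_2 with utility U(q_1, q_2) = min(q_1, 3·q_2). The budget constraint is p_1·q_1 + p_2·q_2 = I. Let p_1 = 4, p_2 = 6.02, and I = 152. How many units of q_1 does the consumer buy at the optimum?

Demand: q_1*(p_1,p_2,I) = 3·I/(3·p_1 + p_2), q_2* = I/(3·p_1 + p_2).
Here 3·4 + 6.02 = 18.02, giving q_1* = 25.3052.

q_1* = 25.3052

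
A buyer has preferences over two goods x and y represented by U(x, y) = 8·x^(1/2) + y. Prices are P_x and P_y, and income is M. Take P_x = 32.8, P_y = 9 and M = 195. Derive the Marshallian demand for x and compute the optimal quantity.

x* = 1.2046

Utility is quasi-linear in y; the FOC for x is 4/√x = P_x/P_y.
Thus x* = (4·P_y/P_x)² — independent of M — with the rest of income spent on y.
Plugging in: x* = (4·9/32.8)² = 1.2046.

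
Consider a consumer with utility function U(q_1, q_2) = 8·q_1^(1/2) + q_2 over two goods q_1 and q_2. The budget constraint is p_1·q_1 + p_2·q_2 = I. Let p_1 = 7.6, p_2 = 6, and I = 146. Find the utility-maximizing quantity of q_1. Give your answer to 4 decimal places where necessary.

MU_q_1 = 4/√q_1, MU_q_2 = 1. Tangency: 4/√q_1 = p_1/p_2.
Thus q_1* = (4·p_2/p_1)² — independent of I — with the rest of income spent on q_2.
Plugging in: q_1* = (4·6/7.6)² = 9.9723.

q_1* = 9.9723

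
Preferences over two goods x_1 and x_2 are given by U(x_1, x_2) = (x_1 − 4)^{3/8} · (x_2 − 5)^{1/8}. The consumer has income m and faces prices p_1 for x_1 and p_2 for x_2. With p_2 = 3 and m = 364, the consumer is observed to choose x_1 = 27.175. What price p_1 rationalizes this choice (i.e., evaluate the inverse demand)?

This is Cobb-Douglas in (x_1−4, x_2−5): tangency gives 0.375·p_2·(x_2−5) = 0.125·p_1·(x_1−4).
Substituting into the budget: x_1* = 4 + 0.75·(m − 4·p_1 − 5·p_2)/p_1, and x_2* = 5 + 0.25·(…)/p_2.
Set x_1* = 27.175 in the demand function and solve for p_1: p_1 = 10.

p_1 = 10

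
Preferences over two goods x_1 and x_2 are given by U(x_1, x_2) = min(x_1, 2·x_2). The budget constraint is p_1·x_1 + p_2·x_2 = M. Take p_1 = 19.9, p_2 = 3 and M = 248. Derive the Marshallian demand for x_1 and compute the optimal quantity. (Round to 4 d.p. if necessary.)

x_1* = 11.5888

With perfect complements, no substitution: consume in ratio x_1:x_2 = 2:1.
Budget: p_1·x_1 + p_2·(1/2)·x_1 = M, so (2·p_1 + p_2)·x_1 = 2·M.
Demand: x_1*(p_1,p_2,M) = 2·M/(2·p_1 + p_2), x_2* = M/(2·p_1 + p_2).
Here 2·19.9 + 3 = 42.8, giving x_1* = 11.5888.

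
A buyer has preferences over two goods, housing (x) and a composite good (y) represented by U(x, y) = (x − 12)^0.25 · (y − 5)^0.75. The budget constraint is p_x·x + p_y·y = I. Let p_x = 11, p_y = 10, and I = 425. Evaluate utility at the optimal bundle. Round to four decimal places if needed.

After buying the subsistence bundle (12, 5), a share 0.25 of the remaining income goes to x: x* = 12 + 0.25·(I − 12p_x − 5p_y)/p_x.
Discretionary income = 425 − 12·11 − 5·10 = 243; x* = 12 + 0.25·243/11 = 17.5227; y* = 5 + 0.75·243/10 = 23.225.
Utility at the optimum: U(17.5227, 23.225) = 13.5219.

V = 13.5219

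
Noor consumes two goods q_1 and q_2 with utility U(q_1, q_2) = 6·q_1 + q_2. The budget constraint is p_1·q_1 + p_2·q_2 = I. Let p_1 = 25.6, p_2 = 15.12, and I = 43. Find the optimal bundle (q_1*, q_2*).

q_1* = 1.6797, q_2* = 0

Perfect substitutes: compare marginal utility per dollar. 6/p_1 vs 1/p_2 → 0.2344 vs 0.0661.
q_1 gives more utility per dollar, so spend all income on q_1: q_1* = I/p_1, q_2* = 0.
Numerically: q_1* = 1.6797, q_2* = 0.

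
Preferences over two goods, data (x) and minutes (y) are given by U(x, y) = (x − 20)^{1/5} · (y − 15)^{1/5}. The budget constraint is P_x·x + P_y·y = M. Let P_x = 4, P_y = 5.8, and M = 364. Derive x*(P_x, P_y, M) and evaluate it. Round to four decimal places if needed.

x* = 44.625

This is Cobb-Douglas in (x−20, y−15): tangency gives 0.2·P_y·(y−15) = 0.2·P_x·(x−20).
Substituting into the budget: x* = 20 + 0.5·(M − 20·P_x − 15·P_y)/P_x, and y* = 15 + 0.5·(…)/P_y.
Discretionary income = 364 − 20·4 − 15·5.8 = 197; x* = 20 + 0.5·197/4 = 44.625.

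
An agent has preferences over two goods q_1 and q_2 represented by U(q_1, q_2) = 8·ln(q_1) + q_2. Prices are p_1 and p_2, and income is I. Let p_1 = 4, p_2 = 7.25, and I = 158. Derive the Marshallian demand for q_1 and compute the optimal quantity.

q_1* = 14.5

At the given prices: q_1* = 8·7.25/4 = 14.5.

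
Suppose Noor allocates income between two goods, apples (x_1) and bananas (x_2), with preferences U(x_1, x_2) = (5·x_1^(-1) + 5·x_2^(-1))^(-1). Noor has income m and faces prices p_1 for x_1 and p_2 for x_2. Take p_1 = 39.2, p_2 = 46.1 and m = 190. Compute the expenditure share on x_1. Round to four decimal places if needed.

share on x_1 = 0.4797

MU_x_1 ∝ 5·x_1^(-2), MU_x_2 ∝ 5·x_2^(-2), so MRS = (x_2/x_1)^(2) = p_1/p_2.
Solve for the ratio: x_2/x_1 = [p_1/p_2]^(0.5).
With the ratio pinned down, the budget gives x_1* = m/(p_1 + p_2·(x_2/x_1)) and x_2* = (x_2/x_1)·x_1*.
Numerically x_2/x_1 = 0.922131, so x_1* = 190/(39.2 + 46.1·0.922131) = 2.3253 and x_2* = 0.922131·2.3253 = 2.1442.
Expenditure on x_1: 39.2·2.3253 = 91.1514; share = 0.4797.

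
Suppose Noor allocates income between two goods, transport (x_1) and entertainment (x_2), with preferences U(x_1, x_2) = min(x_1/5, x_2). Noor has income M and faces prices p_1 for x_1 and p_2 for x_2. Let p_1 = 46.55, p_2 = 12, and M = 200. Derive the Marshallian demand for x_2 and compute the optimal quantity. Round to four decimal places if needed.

With perfect complements, no substitution: consume in ratio x_1:x_2 = 5:1.
Budget: p_1·x_1 + p_2·(1/5)·x_1 = M, so (5·p_1 + p_2)·x_1 = 5·M.
Demand: x_1*(p_1,p_2,M) = 5·M/(5·p_1 + p_2), x_2* = M/(5·p_1 + p_2).
Here 5·46.55 + 12 = 244.75, giving x_2* = 0.8172.

x_2* = 0.8172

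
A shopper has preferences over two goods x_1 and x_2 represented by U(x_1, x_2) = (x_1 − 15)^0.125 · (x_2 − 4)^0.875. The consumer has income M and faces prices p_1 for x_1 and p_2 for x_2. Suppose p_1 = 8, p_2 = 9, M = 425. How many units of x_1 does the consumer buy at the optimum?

This is Cobb-Douglas in (x_1−15, x_2−4): tangency gives 0.125·p_2·(x_2−4) = 0.875·p_1·(x_1−15).
After buying the subsistence bundle (15, 4), a share 0.125 of the remaining income goes to x_1: x_1* = 15 + 0.125·(M − 15p_1 − 4p_2)/p_1.
Discretionary income = 425 − 15·8 − 4·9 = 269; x_1* = 15 + 0.125·269/8 = 19.2031.

x_1* = 19.2031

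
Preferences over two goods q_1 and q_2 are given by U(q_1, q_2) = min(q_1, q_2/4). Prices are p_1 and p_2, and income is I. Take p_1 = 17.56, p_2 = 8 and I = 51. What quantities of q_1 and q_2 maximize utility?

q_1* = 1.0291, q_2* = 4.1162

Leontief preferences: the optimum is at the kink where q_1/1 = q_2/4, i.e. q_2 = 4·q_1.
Budget: p_1·q_1 + p_2·4·q_1 = I, so (p_1 + 4·p_2)·q_1 = I.
Demand: q_1*(p_1,p_2,I) = I/(p_1 + 4·p_2), q_2* = 4·I/(p_1 + 4·p_2).
Here 17.56 + 4·8 = 49.56, giving q_1* = 1.0291 and q_2* = 4.1162.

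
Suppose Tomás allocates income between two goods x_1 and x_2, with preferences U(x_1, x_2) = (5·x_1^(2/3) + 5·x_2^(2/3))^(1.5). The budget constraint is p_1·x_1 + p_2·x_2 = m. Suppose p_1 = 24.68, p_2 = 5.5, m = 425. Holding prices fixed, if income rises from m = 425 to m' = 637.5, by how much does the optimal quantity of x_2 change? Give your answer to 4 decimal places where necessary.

From the CES first-order condition, (x_2/x_1)^(1/3) = p_1/p_2.
Hence x_2/x_1 = (p_1/p_2)^(1/(1/3)), i.e. raised to the 3 power.
Substitute x_2 = (x_2/x_1)·x_1 into the budget: x_1* = m/(p_1 + p_2·(x_2/x_1)).
Numerically x_2/x_1 = 90.354003, so x_1* = 425/(24.68 + 5.5·90.354003) = 0.8148 and x_2* = 90.354003·0.8148 = 73.6167.
At m' = 637.5: x_2* = 110.425. Change: 110.425 − 73.6167 = 36.8083.

Δx_2* = 36.8083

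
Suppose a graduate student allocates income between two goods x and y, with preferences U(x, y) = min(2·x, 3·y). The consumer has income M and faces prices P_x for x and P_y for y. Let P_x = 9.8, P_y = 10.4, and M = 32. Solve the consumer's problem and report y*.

With perfect complements, no substitution: consume in ratio x:y = 3:2.
Budget: P_x·x + P_y·(2/3)·x = M, so (3·P_x + 2·P_y)·x = 3·M.
Demand: x*(P_x,P_y,M) = 3·M/(3·P_x + 2·P_y), y* = 2·M/(3·P_x + 2·P_y).
Here 3·9.8 + 2·10.4 = 50.2, giving y* = 1.2749.

y* = 1.2749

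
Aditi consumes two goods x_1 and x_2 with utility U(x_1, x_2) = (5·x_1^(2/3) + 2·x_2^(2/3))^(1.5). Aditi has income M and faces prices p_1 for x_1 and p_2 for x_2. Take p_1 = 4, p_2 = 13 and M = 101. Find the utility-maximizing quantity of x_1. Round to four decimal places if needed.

MRS = MU_x_1/MU_x_2 = (5/2)·(x_2/x_1)^(1/3). Set equal to p_1/p_2.
Solve for the ratio: x_2/x_1 = [(2/5)·p_1/p_2]^(3).
With the ratio pinned down, the budget gives x_1* = M/(p_1 + p_2·(x_2/x_1)) and x_2* = (x_2/x_1)·x_1*.
Numerically x_2/x_1 = 0.001864, so x_1* = 101/(4 + 13·0.001864) = 25.0979.

x_1* = 25.0979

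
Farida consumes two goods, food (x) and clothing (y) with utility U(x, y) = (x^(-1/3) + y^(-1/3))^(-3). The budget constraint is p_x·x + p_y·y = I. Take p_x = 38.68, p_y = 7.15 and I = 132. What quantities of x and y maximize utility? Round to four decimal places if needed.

MU_x ∝ x^(-4/3), MU_y ∝ y^(-4/3), so MRS = (y/x)^(4/3) = p_x/p_y.
Hence y/x = (p_x/p_y)^(1/(4/3)), i.e. raised to the 0.75 power.
Substitute y = (y/x)·x into the budget: x* = I/(p_x + p_y·(y/x)).
Numerically y/x = 3.547197, so x* = 132/(38.68 + 7.15·3.547197) = 2.0611 and y* = 3.547197·2.0611 = 7.3112.

x* = 2.0611, y* = 7.3112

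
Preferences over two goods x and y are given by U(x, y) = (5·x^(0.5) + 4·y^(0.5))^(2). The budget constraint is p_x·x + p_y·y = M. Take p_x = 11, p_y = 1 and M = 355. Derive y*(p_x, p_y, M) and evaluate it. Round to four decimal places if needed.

MU_x ∝ 5·x^(-0.5), MU_y ∝ 4·y^(-0.5), so MRS = (5/4)·(y/x)^(0.5) = p_x/p_y.
Solve for the ratio: y/x = [(4/5)·p_x/p_y]^(2).
Substitute y = (y/x)·x into the budget: x* = M/(p_x + p_y·(y/x)).
Numerically y/x = 77.44, so x* = 355/(11 + 1·77.44) = 4.014 and y* = 77.44·4.014 = 310.8458.

y* = 310.8458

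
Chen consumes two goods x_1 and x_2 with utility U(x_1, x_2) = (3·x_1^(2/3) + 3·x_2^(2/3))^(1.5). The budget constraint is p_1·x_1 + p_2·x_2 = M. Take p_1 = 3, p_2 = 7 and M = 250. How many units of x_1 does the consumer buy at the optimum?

MRS = MU_x_1/MU_x_2 = (x_2/x_1)^(1/3). Set equal to p_1/p_2.
Hence x_2/x_1 = (p_1/p_2)^(1/(1/3)), i.e. raised to the 3 power.
With the ratio pinned down, the budget gives x_1* = M/(p_1 + p_2·(x_2/x_1)) and x_2* = (x_2/x_1)·x_1*.
Numerically x_2/x_1 = 0.078717, so x_1* = 250/(3 + 7·0.078717) = 70.4023.

x_1* = 70.4023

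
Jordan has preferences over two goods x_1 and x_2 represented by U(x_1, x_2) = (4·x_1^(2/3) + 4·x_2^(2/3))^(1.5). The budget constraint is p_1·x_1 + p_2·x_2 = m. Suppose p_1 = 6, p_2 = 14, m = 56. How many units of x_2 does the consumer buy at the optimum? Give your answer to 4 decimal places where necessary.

With the ratio pinned down, the budget gives x_1* = m/(p_1 + p_2·(x_2/x_1)) and x_2* = (x_2/x_1)·x_1*.
Numerically x_2/x_1 = 0.078717, so x_1* = 56/(6 + 14·0.078717) = 7.8851 and x_2* = 0.078717·7.8851 = 0.6207.

x_2* = 0.6207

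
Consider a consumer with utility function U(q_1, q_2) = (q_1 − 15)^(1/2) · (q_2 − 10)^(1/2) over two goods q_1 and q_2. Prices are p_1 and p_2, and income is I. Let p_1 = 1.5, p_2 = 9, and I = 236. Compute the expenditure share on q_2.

share on q_2 = 0.643

MRS = (q_2−10)/(q_1−15). Tangency with p_1/p_2 gives q_2−10 = (p_1/p_2)·(q_1−15).
After buying the subsistence bundle (15, 10), a share 0.5 of the remaining income goes to q_1: q_1* = 15 + 0.5·(I − 15p_1 − 10p_2)/p_1.
Discretionary income = 236 − 15·1.5 − 10·9 = 123.5; q_1* = 15 + 0.5·123.5/1.5 = 56.1667; q_2* = 10 + 0.5·123.5/9 = 16.8611.
Expenditure on q_2: 9·16.8611 = 151.75; share = 0.643.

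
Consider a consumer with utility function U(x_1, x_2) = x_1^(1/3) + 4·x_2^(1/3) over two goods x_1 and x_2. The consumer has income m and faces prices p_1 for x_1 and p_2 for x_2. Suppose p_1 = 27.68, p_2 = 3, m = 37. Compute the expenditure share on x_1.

From the CES first-order condition, (1/4)·(x_2/x_1)^(2/3) = p_1/p_2.
Solve for the ratio: x_2/x_1 = [4·p_1/p_2]^(1.5).
Substitute x_2 = (x_2/x_1)·x_1 into the budget: x_1* = m/(p_1 + p_2·(x_2/x_1)).
Numerically x_2/x_1 = 224.211164, so x_1* = 37/(27.68 + 3·224.211164) = 0.0528 and x_2* = 224.211164·0.0528 = 11.8459.
Expenditure on x_1: 27.68·0.0528 = 1.4624; share = 0.0395.

share on x_1 = 0.0395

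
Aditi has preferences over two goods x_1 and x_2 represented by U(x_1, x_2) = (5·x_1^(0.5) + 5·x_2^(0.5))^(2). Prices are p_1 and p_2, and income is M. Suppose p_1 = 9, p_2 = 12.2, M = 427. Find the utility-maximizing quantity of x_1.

Numerically x_2/x_1 = 0.544209, so x_1* = 427/(9 + 12.2·0.544209) = 27.3029.

x_1* = 27.3029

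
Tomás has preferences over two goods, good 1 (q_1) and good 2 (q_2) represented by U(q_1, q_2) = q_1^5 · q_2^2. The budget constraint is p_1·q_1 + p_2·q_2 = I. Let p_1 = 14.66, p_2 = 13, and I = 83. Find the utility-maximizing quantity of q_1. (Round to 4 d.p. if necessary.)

MU_q_1/MU_q_2 = (5·q_2)/(2·q_1); tangency sets this equal to p_1/p_2.
Rearranging, p_2·q_2 = (2/5)·p_1·q_1. Substituting into the budget gives p_1·q_1·(1 + (2/5)) = I.
Demand: q_1*(p_1,p_2,I) = 5/7·I/p_1 and q_2* = 2/7·I/p_2.
At p_1=14.66, p_2=13, I=83: q_1* = 5/7·83/14.66 = 4.044.

q_1* = 4.044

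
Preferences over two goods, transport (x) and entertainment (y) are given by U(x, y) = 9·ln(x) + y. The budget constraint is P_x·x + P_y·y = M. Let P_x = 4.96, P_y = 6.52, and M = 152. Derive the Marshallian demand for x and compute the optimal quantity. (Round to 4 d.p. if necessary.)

x* = 11.8306

MU_x = 9/x, MU_y = 1. Tangency: 9/x = P_x/P_y.
So x*(P_x,P_y) = 9·P_y/P_x, independent of income; and y* = (M − 9·P_y)/P_y.
At the given prices: x* = 9·6.52/4.96 = 11.8306.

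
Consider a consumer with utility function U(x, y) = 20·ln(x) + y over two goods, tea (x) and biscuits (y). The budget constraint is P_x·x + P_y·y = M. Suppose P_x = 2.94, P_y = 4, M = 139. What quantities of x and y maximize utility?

x* = 27.2109, y* = 14.75

At the given prices: x* = 20·4/2.94 = 27.2109, and y* = 14.75.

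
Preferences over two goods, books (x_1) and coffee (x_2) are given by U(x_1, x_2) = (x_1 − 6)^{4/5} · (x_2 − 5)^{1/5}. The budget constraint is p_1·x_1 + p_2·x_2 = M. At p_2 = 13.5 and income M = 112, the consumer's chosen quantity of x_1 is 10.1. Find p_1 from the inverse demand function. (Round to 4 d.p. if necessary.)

p_1 = 4

Let x_1' = x_1−6, x_2' = x_2−5. MRS = 4·x_2'/x_1' = p_1/p_2.
Substituting into the budget: x_1* = 6 + 0.8·(M − 6·p_1 − 5·p_2)/p_1, and x_2* = 5 + 0.2·(…)/p_2.
Set x_1* = 10.1 in the demand function and solve for p_1: p_1 = 4.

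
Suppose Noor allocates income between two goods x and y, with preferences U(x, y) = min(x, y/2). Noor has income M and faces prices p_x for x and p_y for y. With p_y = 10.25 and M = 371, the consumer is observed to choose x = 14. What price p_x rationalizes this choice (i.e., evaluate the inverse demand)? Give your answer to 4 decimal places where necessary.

p_x = 6

Leontief preferences: the optimum is at the kink where x/1 = y/2, i.e. y = 2·x.
Budget: p_x·x + p_y·2·x = M, so (p_x + 2·p_y)·x = M.
Demand: x*(p_x,p_y,M) = M/(p_x + 2·p_y), y* = 2·M/(p_x + 2·p_y).
Set x* = 14 in the demand function and solve for p_x: p_x = 6.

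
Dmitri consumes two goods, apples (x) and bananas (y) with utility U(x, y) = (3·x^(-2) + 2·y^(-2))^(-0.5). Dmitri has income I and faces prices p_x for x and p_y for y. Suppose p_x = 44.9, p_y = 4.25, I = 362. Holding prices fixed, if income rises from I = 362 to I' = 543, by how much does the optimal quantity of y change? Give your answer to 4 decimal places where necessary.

Δy* = 6.5405

Numerically y/x = 1.916853, so x* = 362/(44.9 + 4.25·1.916853) = 6.8242 and y* = 1.916853·6.8242 = 13.081.
At I' = 543: y* = 19.6214. Change: 19.6214 − 13.081 = 6.5405.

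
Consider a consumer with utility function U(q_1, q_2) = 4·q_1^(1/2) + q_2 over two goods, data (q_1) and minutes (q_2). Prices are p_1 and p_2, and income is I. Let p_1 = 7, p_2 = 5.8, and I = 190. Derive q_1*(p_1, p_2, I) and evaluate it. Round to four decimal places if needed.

Utility is quasi-linear in q_2; the FOC for q_1 is 2/√q_1 = p_1/p_2.
Thus q_1* = (2·p_2/p_1)² — independent of I — with the rest of income spent on q_2.
Plugging in: q_1* = (2·5.8/7)² = 2.7461.

q_1* = 2.7461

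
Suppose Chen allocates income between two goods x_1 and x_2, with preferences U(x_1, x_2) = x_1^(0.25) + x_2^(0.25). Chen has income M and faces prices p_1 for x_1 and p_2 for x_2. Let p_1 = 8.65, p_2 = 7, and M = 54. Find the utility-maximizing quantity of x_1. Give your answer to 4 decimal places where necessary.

Substitute x_2 = (x_2/x_1)·x_1 into the budget: x_1* = M/(p_1 + p_2·(x_2/x_1)).
Numerically x_2/x_1 = 1.326042, so x_1* = 54/(8.65 + 7·1.326042) = 3.0113.

x_1* = 3.0113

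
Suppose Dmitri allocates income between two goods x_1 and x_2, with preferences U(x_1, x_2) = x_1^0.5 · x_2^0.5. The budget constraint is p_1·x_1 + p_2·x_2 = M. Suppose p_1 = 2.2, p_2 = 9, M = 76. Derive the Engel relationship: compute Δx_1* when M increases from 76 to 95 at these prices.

MU_x_1/MU_x_2 = (0.5·x_2)/(0.5·x_1); tangency sets this equal to p_1/p_2.
Rearranging, p_2·x_2 = p_1·x_1. Substituting into the budget gives p_1·x_1·(1 + 1) = M.
Demand: x_1*(p_1,p_2,M) = 0.5·M/p_1 and x_2* = 0.5·M/p_2.
At p_1=2.2, p_2=9, M=76: x_1* = 0.5·76/2.2 = 17.2727.
At M' = 95: x_1* = 21.5909. Change: 21.5909 − 17.2727 = 4.3182.

Δx_1* = 4.3182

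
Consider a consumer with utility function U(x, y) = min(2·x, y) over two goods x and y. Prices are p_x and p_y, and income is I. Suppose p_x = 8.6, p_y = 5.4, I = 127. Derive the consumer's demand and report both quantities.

With perfect complements, no substitution: consume in ratio x:y = 1:2.
Budget: p_x·x + p_y·2·x = I, so (p_x + 2·p_y)·x = I.
Demand: x*(p_x,p_y,I) = I/(p_x + 2·p_y), y* = 2·I/(p_x + 2·p_y).
Here 8.6 + 2·5.4 = 19.4, giving x* = 6.5464 and y* = 13.0928.

x* = 6.5464, y* = 13.0928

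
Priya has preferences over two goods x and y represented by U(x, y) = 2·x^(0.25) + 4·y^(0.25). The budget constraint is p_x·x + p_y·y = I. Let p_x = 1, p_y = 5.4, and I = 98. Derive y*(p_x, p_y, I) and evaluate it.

With the ratio pinned down, the budget gives x* = I/(p_x + p_y·(y/x)) and y* = (y/x)·x*.
Numerically y/x = 0.26598, so x* = 98/(1 + 5.4·0.26598) = 40.2251 and y* = 0.26598·40.2251 = 10.6991.

y* = 10.6991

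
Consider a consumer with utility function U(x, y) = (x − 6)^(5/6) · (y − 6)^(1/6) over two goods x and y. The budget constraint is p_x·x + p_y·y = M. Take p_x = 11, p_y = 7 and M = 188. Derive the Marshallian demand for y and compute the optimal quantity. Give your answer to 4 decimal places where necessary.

After buying the subsistence bundle (6, 6), a share 5/6 of the remaining income goes to x: x* = 6 + 5/6·(M − 6p_x − 6p_y)/p_x.
Discretionary income = 188 − 6·11 − 6·7 = 80; y* = 6 + 1/6·80/7 = 7.9048.

y* = 7.9048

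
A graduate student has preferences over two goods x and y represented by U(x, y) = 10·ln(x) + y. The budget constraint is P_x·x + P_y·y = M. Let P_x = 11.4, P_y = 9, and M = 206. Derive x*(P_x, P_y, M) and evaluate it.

x* = 7.8947

MU_x = 10/x, MU_y = 1. Tangency: 10/x = P_x/P_y.
So x*(P_x,P_y) = 10·P_y/P_x, independent of income; and y* = (M − 10·P_y)/P_y.
At the given prices: x* = 10·9/11.4 = 7.8947.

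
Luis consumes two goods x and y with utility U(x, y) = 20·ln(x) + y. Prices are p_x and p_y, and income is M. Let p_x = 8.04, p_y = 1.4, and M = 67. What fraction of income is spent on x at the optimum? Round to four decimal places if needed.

Set MRS = p_x/p_y: (20/x)/1 = p_x/p_y.
So x*(p_x,p_y) = 20·p_y/p_x, independent of income; and y* = (M − 20·p_y)/p_y.
At the given prices: x* = 20·1.4/8.04 = 3.4826, and y* = 27.8571.
Expenditure on x: 8.04·3.4826 = 28; share = 0.4179.

share on x = 0.4179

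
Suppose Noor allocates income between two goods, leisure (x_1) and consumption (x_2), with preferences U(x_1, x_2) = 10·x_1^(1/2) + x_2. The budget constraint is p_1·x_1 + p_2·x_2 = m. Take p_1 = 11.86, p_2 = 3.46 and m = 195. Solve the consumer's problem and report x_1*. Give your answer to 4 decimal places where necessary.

x_1* = 2.1278

Set MRS = p_1/p_2: 5·x_1^(−1/2) = p_1/p_2.
Thus x_1* = (5·p_2/p_1)² — independent of m — with the rest of income spent on x_2.
Plugging in: x_1* = (5·3.46/11.86)² = 2.1278.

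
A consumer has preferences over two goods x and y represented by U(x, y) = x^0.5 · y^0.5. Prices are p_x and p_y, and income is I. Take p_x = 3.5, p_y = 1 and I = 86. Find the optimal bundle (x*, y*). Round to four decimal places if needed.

x* = 12.2857, y* = 43

Tangency: MRS = y/x = p_x/p_y.
So 0.5·p_y·y = 0.5·p_x·x; combined with the budget, a share 0.5 of income goes to x.
Demand: x*(p_x,p_y,I) = 0.5·I/p_x and y* = 0.5·I/p_y.
At p_x=3.5, p_y=1, I=86: x* = 0.5·86/3.5 = 12.2857, y* = 43.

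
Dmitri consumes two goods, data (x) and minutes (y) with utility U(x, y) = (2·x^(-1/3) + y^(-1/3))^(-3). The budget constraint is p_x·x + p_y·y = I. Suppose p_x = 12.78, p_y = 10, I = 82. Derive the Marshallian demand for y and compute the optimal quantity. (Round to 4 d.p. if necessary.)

MU_x ∝ 2·x^(-4/3), MU_y ∝ y^(-4/3), so MRS = 2·(y/x)^(4/3) = p_x/p_y.
Hence y/x = ((1/2)·p_x/p_y)^(1/(4/3)), i.e. raised to the 0.75 power.
Substitute y = (y/x)·x into the budget: x* = I/(p_x + p_y·(y/x)).
Numerically y/x = 0.714703, so x* = 82/(12.78 + 10·0.714703) = 4.115 and y* = 0.714703·4.115 = 2.941.

y* = 2.941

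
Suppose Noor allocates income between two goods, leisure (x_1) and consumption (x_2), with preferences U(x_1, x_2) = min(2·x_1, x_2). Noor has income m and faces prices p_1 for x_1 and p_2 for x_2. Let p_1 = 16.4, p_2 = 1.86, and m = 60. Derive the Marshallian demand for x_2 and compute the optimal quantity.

With perfect complements, no substitution: consume in ratio x_1:x_2 = 1:2.
Budget: p_1·x_1 + p_2·2·x_1 = m, so (p_1 + 2·p_2)·x_1 = m.
Demand: x_1*(p_1,p_2,m) = m/(p_1 + 2·p_2), x_2* = 2·m/(p_1 + 2·p_2).
Here 16.4 + 2·1.86 = 20.12, giving x_2* = 5.9642.

x_2* = 5.9642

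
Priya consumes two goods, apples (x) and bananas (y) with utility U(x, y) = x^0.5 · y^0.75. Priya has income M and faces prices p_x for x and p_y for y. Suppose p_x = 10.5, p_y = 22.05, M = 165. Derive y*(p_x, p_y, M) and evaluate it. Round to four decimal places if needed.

y* = 4.4898

Demand: x*(p_x,p_y,M) = 0.4·M/p_x and y* = 0.6·M/p_y.
At p_x=10.5, p_y=22.05, M=165: y* = 0.6·165/22.05 = 4.4898.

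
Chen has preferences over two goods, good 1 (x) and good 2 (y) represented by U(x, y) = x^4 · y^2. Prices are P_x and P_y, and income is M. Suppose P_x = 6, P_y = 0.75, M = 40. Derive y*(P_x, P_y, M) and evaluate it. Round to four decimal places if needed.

Demand: x*(P_x,P_y,M) = 2/3·M/P_x and y* = 1/3·M/P_y.
At P_x=6, P_y=0.75, M=40: y* = 1/3·40/0.75 = 17.7778.

y* = 17.7778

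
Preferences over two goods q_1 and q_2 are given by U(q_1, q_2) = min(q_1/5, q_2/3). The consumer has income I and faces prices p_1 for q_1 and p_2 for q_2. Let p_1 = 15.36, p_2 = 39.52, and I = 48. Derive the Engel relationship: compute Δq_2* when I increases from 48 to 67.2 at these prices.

With perfect complements, no substitution: consume in ratio q_1:q_2 = 5:3.
Budget: p_1·q_1 + p_2·(3/5)·q_1 = I, so (5·p_1 + 3·p_2)·q_1 = 5·I.
Demand: q_1*(p_1,p_2,I) = 5·I/(5·p_1 + 3·p_2), q_2* = 3·I/(5·p_1 + 3·p_2).
Here 5·15.36 + 3·39.52 = 195.36, giving q_2* = 0.7371.
At I' = 67.2: q_2* = 1.0319. Change: 1.0319 − 0.7371 = 0.2948.

Δq_2* = 0.2948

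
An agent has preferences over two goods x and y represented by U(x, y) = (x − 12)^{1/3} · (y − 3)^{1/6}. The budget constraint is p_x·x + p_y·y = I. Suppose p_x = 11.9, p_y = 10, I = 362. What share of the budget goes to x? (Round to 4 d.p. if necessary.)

MRS = 2·(y−3)/(x−12). Tangency with p_x/p_y gives y−3 = (1/2)·(p_x/p_y)·(x−12).
Substituting into the budget: x* = 12 + 2/3·(I − 12·p_x − 3·p_y)/p_x, and y* = 3 + 1/3·(…)/p_y.
Discretionary income = 362 − 12·11.9 − 3·10 = 189.2; x* = 12 + 2/3·189.2/11.9 = 22.5994; y* = 3 + 1/3·189.2/10 = 9.3067.
Expenditure on x: 11.9·22.5994 = 268.9333; share = 0.7429.

share on x = 0.7429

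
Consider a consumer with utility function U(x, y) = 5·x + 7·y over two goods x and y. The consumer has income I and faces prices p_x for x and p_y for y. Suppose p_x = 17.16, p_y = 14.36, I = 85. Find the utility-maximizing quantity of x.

Linear utility — the consumer picks whichever good has higher MU/price: 5/17.16 = 0.2914 vs 7/14.36 = 0.4875.
y gives more utility per dollar, so spend all income on y: y* = I/p_y, x* = 0.
Numerically: x* = 0, y* = 5.9192.

x* = 0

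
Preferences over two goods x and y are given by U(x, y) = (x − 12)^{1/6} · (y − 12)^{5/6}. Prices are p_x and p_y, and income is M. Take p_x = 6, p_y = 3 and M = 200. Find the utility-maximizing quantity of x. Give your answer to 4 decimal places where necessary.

Let x' = x−12, y' = y−12. MRS = (1/5)·y'/x' = p_x/p_y.
Substituting into the budget: x* = 12 + 1/6·(M − 12·p_x − 12·p_y)/p_x, and y* = 12 + 5/6·(…)/p_y.
Discretionary income = 200 − 12·6 − 12·3 = 92; x* = 12 + 1/6·92/6 = 14.5556.

x* = 14.5556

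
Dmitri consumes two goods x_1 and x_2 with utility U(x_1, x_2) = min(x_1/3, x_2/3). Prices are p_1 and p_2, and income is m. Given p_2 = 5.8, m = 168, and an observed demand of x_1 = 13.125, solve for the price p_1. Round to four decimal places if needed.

p_1 = 7

Leontief preferences: the optimum is at the kink where x_1/3 = x_2/3, i.e. x_2 = x_1.
Budget: p_1·x_1 + p_2·x_1 = m, so (3·p_1 + 3·p_2)·x_1 = 3·m.
Demand: x_1*(p_1,p_2,m) = 3·m/(3·p_1 + 3·p_2), x_2* = 3·m/(3·p_1 + 3·p_2).
Set x_1* = 13.125 in the demand function and solve for p_1: p_1 = 7.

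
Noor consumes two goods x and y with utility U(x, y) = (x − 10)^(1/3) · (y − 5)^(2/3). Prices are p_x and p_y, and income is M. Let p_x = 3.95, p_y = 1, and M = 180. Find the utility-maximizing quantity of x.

MRS = (1/2)·(y−5)/(x−10). Tangency with p_x/p_y gives y−5 = 2·(p_x/p_y)·(x−10).
Substituting into the budget: x* = 10 + 1/3·(M − 10·p_x − 5·p_y)/p_x, and y* = 5 + 2/3·(…)/p_y.
Discretionary income = 180 − 10·3.95 − 5·1 = 135.5; x* = 10 + 1/3·135.5/3.95 = 21.4346.

x* = 21.4346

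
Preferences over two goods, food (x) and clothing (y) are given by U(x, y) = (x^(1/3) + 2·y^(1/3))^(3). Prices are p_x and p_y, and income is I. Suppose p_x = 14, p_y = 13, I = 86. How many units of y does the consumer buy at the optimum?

With the ratio pinned down, the budget gives x* = I/(p_x + p_y·(y/x)) and y* = (y/x)·x*.
Numerically y/x = 3.160982, so x* = 86/(14 + 13·3.160982) = 1.561 and y* = 3.160982·1.561 = 4.9343.

y* = 4.9343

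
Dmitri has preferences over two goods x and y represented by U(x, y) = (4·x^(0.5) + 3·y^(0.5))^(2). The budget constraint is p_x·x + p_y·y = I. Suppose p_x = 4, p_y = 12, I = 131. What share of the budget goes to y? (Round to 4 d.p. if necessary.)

share on y = 0.1579

MRS = MU_x/MU_y = (4/3)·(y/x)^(0.5). Set equal to p_x/p_y.
Hence y/x = ((3/4)·p_x/p_y)^(1/(0.5)), i.e. raised to the 2 power.
With the ratio pinned down, the budget gives x* = I/(p_x + p_y·(y/x)) and y* = (y/x)·x*.
Numerically y/x = 0.0625, so x* = 131/(4 + 12·0.0625) = 27.5789 and y* = 0.0625·27.5789 = 1.7237.
Expenditure on y: 12·1.7237 = 20.6842; share = 0.1579.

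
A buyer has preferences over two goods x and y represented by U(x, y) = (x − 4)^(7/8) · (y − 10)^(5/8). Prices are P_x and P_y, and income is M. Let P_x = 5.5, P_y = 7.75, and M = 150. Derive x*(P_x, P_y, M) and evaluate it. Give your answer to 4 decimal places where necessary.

x* = 9.3561

This is Cobb-Douglas in (x−4, y−10): tangency gives 0.875·P_y·(y−10) = 0.625·P_x·(x−4).
Substituting into the budget: x* = 4 + 7/12·(M − 4·P_x − 10·P_y)/P_x, and y* = 10 + 5/12·(…)/P_y.
Discretionary income = 150 − 4·5.5 − 10·7.75 = 50.5; x* = 4 + 7/12·50.5/5.5 = 9.3561.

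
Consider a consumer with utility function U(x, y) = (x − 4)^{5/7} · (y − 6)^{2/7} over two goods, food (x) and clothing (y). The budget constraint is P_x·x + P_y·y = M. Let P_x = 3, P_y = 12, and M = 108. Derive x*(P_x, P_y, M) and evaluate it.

MRS = (5/2)·(y−6)/(x−4). Tangency with P_x/P_y gives y−6 = (2/5)·(P_x/P_y)·(x−4).
After buying the subsistence bundle (4, 6), a share 5/7 of the remaining income goes to x: x* = 4 + 5/7·(M − 4P_x − 6P_y)/P_x.
Discretionary income = 108 − 4·3 − 6·12 = 24; x* = 4 + 5/7·24/3 = 9.7143.

x* = 9.7143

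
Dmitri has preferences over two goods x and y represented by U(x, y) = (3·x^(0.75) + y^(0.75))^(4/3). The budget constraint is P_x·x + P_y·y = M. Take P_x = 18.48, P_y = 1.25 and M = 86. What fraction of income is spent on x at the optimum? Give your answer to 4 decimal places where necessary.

MU_x ∝ 3·x^(-0.25), MU_y ∝ y^(-0.25), so MRS = 3·(y/x)^(0.25) = P_x/P_y.
Solve for the ratio: y/x = [(1/3)·P_x/P_y]^(4).
Substitute y = (y/x)·x into the budget: x* = M/(P_x + P_y·(y/x)).
Numerically y/x = 589.770162, so x* = 86/(18.48 + 1.25·589.770162) = 0.1138 and y* = 589.770162·0.1138 = 67.1175.
Expenditure on x: 18.48·0.1138 = 2.1031; share = 0.0245.

share on x = 0.0245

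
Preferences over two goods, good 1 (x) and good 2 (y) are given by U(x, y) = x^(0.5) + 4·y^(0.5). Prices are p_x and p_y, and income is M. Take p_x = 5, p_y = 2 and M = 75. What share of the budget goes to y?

share on y = 0.9756

From the CES first-order condition, (1/4)·(y/x)^(0.5) = p_x/p_y.
Solve for the ratio: y/x = [4·p_x/p_y]^(2).
With the ratio pinned down, the budget gives x* = M/(p_x + p_y·(y/x)) and y* = (y/x)·x*.
Numerically y/x = 100, so x* = 75/(5 + 2·100) = 0.3659 and y* = 100·0.3659 = 36.5854.
Expenditure on y: 2·36.5854 = 73.1707; share = 0.9756.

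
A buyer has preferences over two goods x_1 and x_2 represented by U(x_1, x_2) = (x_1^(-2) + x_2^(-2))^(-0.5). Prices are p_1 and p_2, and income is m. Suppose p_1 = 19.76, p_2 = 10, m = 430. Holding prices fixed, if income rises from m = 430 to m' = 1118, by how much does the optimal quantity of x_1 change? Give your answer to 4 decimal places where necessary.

Δx_1* = 21.2946

MRS = MU_x_1/MU_x_2 = (x_2/x_1)^(3). Set equal to p_1/p_2.
Solve for the ratio: x_2/x_1 = [p_1/p_2]^(1/3).
Substitute x_2 = (x_2/x_1)·x_1 into the budget: x_1* = m/(p_1 + p_2·(x_2/x_1)).
Numerically x_2/x_1 = 1.254861, so x_1* = 430/(19.76 + 10·1.254861) = 13.3091.
At m' = 1118: x_1* = 34.6038. Change: 34.6038 − 13.3091 = 21.2946.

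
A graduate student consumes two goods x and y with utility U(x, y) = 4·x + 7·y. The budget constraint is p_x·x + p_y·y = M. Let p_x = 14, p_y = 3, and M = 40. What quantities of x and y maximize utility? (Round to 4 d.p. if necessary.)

Linear utility — the consumer picks whichever good has higher MU/price: 4/14 = 0.2857 vs 7/3 = 2.3333.
y gives more utility per dollar, so spend all income on y: y* = M/p_y, x* = 0.
Numerically: x* = 0, y* = 13.3333.

x* = 0, y* = 13.3333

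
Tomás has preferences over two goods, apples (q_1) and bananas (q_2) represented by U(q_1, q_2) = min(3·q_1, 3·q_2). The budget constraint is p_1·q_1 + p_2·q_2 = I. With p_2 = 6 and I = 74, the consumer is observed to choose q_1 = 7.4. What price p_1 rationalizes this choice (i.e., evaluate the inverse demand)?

Leontief preferences: the optimum is at the kink where q_1/3 = q_2/3, i.e. q_2 = q_1.
Budget: p_1·q_1 + p_2·q_1 = I, so (3·p_1 + 3·p_2)·q_1 = 3·I.
Demand: q_1*(p_1,p_2,I) = 3·I/(3·p_1 + 3·p_2), q_2* = 3·I/(3·p_1 + 3·p_2).
Set q_1* = 7.4 in the demand function and solve for p_1: p_1 = 4.

p_1 = 4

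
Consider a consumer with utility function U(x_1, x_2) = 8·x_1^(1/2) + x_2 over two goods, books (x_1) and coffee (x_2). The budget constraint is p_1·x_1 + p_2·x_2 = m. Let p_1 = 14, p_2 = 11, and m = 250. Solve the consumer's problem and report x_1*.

x_1* = 9.8776

MU_x_1 = 4/√x_1, MU_x_2 = 1. Tangency: 4/√x_1 = p_1/p_2.
Thus x_1* = (4·p_2/p_1)² — independent of m — with the rest of income spent on x_2.
Plugging in: x_1* = (4·11/14)² = 9.8776.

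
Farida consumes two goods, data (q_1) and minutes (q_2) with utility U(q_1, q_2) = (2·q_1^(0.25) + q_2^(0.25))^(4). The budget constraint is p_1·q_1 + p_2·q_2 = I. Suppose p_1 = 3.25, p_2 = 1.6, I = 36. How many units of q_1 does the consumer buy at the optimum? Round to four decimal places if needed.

MRS = MU_q_1/MU_q_2 = 2·(q_2/q_1)^(0.75). Set equal to p_1/p_2.
Solve for the ratio: q_2/q_1 = [(1/2)·p_1/p_2]^(4/3).
With the ratio pinned down, the budget gives q_1* = I/(p_1 + p_2·(q_2/q_1)) and q_2* = (q_2/q_1)·q_1*.
Numerically q_2/q_1 = 1.020887, so q_1* = 36/(3.25 + 1.6·1.020887) = 7.3719.

q_1* = 7.3719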